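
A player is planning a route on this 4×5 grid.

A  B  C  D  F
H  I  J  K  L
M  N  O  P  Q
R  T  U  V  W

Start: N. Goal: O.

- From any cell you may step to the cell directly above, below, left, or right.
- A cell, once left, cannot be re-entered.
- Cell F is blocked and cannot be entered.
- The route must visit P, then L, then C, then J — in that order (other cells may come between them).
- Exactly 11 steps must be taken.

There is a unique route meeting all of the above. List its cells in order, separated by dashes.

The waypoints must appear in the order P, L, C, J, with no cell reused.
Route from N: down 1 to T, right 2 to V, up 1 to P, right 1 to Q, up 1 to L, left 1 to K, up 1 to D, left 1 to C, down 2 to O — 11 moves in all.
Check: order respected (P at step 4, L at step 6, C at step 9, J at step 10); 11 moves as required.

N - T - U - V - P - Q - L - K - D - C - J - O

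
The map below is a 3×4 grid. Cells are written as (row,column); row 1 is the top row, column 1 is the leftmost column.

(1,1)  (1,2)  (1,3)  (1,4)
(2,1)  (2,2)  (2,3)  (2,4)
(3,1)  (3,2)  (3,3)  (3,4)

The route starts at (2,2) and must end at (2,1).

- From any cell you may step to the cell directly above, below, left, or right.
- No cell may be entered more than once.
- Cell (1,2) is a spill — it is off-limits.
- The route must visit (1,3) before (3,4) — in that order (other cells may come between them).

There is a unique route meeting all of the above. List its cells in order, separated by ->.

The waypoints must appear in the order (1,3), (3,4), with no cell reused.
Route from (2,2): right to (2,3), up to (1,3), right to (1,4), 2× down (reaching (3,4)), 3× left (reaching (3,1)), up to (2,1) — 9 moves in all.
Check: order respected ((1,3) at step 2, (3,4) at step 5).

(2,2) -> (2,3) -> (1,3) -> (1,4) -> (2,4) -> (3,4) -> (3,3) -> (3,2) -> (3,1) -> (2,1)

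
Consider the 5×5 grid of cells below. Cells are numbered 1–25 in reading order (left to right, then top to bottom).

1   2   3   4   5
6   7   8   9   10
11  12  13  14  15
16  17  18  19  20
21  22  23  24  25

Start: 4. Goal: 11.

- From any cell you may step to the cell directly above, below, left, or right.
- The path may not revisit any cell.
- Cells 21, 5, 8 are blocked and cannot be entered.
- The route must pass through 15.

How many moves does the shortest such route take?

Any route passes through 15 somewhere between 4 and 11. Summing Manhattan distances along the two legs (4 → 15 → 11) gives a lower bound of 3 + 4 = 7 moves.
A route of 7 moves achieves this: 4 → 9 → 10 → 15 → 14 → 13 → 12 → 11.
Since 7 matches the lower bound, it is optimal.

7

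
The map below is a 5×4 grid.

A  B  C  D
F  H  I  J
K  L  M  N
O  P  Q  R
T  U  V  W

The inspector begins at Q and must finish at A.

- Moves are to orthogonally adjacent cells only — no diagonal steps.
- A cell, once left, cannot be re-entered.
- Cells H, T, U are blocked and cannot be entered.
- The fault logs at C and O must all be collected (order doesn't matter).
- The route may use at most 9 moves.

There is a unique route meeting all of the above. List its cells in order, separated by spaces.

Any route must reach C and O and still end at A within 9 moves, so the order of the required stops is forced.
Route from Q: 2× left (reaching O), up to K, 2× right (reaching M), 2× up (reaching C), 2× left (reaching A) — 9 moves in all.
Check: all required cells visited; 9 ≤ 9 moves.

Q P O K L M I C B A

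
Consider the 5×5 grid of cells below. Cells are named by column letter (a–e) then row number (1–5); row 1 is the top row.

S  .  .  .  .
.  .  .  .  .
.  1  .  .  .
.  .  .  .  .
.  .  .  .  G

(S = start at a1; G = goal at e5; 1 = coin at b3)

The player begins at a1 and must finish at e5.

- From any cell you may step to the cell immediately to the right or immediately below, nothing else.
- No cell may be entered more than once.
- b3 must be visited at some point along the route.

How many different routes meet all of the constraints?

30

A right/down-only route from a1 to e5 makes exactly 4 down-moves and 4 right-moves in some order.
With no other constraints that would be C(8,4) = 70 routes.
Split at b3 and multiply the segment counts: a1→b3: 3; b3→e5: 10; product = 30.
That gives 30 routes.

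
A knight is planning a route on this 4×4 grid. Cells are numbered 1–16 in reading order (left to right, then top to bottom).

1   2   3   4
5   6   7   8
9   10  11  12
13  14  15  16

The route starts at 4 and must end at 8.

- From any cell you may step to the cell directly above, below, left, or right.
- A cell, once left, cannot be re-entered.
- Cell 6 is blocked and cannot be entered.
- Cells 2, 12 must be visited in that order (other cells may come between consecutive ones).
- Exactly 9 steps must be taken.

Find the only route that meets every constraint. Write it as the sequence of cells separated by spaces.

4 3 2 1 5 9 10 11 12 8

The waypoints must appear in the order 2, 12, with no cell reused.
Route from 4: 3× left (reaching 1), 2× down (reaching 9), 3× right (reaching 12), up to 8 — 9 moves in all.
Check: order respected (2 at step 2, 12 at step 8); 9 moves as required.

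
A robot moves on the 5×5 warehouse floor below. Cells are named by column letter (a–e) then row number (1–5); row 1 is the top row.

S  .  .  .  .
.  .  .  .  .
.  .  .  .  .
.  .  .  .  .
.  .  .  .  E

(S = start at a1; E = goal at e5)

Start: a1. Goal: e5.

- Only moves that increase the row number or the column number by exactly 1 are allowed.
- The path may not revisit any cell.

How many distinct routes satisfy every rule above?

70

A right/down-only route from a1 to e5 makes exactly 4 down-moves and 4 right-moves in some order.
With no other constraints that would be C(8,4) = 70 routes.
That gives 70 routes.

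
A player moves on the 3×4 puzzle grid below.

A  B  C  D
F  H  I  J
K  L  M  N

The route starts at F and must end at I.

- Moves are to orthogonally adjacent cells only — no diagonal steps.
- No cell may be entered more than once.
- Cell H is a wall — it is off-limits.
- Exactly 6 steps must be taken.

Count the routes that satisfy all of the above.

Need simple routes of exactly 6 moves from F to I (Manhattan distance 2, so 2 moves are spent on a detour and 2 undoing it).
Enumerating: F A B C D J I | F K L M N J I.
That gives 2 routes.

2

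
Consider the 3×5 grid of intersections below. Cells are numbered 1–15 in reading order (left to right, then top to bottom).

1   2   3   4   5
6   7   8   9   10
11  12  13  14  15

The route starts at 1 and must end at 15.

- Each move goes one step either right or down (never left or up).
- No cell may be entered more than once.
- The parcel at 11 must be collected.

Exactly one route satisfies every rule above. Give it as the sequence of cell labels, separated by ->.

Moves only go right or down, so the column and row indices never decrease.
Route from 1: 2× down (reaching 11), 4× right (reaching 15) — 6 moves in all.
Check: all required cells visited.

1 -> 6 -> 11 -> 12 -> 13 -> 14 -> 15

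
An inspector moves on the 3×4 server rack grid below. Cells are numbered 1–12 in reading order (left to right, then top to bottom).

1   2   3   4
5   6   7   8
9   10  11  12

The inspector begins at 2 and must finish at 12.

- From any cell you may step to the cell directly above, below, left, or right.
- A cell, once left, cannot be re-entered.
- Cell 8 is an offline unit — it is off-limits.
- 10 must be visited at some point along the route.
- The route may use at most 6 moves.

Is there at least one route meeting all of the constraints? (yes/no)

yes

One route that works: 2 → 6 → 10 → 11 → 12.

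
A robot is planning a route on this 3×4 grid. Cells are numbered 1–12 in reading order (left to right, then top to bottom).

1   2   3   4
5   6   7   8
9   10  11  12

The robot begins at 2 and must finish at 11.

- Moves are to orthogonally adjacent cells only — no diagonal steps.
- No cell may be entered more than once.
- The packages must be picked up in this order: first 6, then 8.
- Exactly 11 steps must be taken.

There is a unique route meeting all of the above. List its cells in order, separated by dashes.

2 - 1 - 5 - 9 - 10 - 6 - 7 - 3 - 4 - 8 - 12 - 11

The waypoints must appear in the order 6, 8, with no cell reused.
Route from 2: left to 1, 2× down (reaching 9), right to 10, up to 6, right to 7, up to 3, right to 4, 2× down (reaching 12), left to 11 — 11 moves in all.
Check: order respected (6 at step 5, 8 at step 9); 11 moves as required.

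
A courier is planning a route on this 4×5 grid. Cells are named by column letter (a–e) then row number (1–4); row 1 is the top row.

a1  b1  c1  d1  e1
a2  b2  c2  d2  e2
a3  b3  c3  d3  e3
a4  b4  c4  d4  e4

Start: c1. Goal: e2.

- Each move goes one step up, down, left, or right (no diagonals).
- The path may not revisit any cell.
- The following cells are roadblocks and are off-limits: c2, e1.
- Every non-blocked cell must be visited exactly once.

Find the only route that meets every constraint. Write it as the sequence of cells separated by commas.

Need to visit all 18 open cells exactly once, starting at c1 and ending at e2.
Route from c1: right 1 to d1, down 2 to d3, left 2 to b3, up 2 to b1, left 1 to a1, down 3 to a4, right 4 to e4, up 2 to e2 — 17 moves in all.
Check: all 18 open cells covered.

c1, d1, d2, d3, c3, b3, b2, b1, a1, a2, a3, a4, b4, c4, d4, e4, e3, e2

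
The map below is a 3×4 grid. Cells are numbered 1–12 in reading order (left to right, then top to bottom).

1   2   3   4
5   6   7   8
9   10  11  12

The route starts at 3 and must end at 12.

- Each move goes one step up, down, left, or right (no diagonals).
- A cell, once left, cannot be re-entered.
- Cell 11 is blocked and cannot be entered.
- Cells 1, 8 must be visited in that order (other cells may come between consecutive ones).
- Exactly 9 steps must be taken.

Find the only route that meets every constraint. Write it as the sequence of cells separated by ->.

The waypoints must appear in the order 1, 8, with no cell reused.
Route from 3: 2× left (reaching 1), 2× down (reaching 9), right to 10, up to 6, 2× right (reaching 8), down to 12 — 9 moves in all.
Check: order respected (1 at step 2, 8 at step 8); 9 moves as required.

3 -> 2 -> 1 -> 5 -> 9 -> 10 -> 6 -> 7 -> 8 -> 12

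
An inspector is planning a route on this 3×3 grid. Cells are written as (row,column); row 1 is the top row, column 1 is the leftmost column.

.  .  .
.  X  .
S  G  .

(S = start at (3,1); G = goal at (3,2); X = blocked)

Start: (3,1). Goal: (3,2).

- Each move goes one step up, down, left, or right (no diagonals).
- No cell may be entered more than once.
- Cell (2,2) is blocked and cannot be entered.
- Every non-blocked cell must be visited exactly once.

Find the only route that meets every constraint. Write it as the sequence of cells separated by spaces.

(3,1) (2,1) (1,1) (1,2) (1,3) (2,3) (3,3) (3,2)

Need to visit all 8 open cells exactly once, starting at (3,1) and ending at (3,2).
Cell (2,3) has only two open neighbours ((1,3) and (3,3)), so the path must pass straight through it: one of those is the cell it's entered from and the other is where it exits.
Route from (3,1): 2× up (reaching (1,1)), 2× right (reaching (1,3)), 2× down (reaching (3,3)), left to (3,2) — 7 moves in all.
Check: all 8 open cells covered.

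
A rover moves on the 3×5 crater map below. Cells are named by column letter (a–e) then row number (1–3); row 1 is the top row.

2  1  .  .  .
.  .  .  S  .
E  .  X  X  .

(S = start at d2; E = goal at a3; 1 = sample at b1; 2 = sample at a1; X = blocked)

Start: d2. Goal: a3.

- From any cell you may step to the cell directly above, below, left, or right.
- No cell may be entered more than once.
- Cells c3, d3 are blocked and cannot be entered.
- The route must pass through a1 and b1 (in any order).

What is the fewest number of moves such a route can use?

Any route passes through a1 and b1 in some order between d2 and a3. Summing Manhattan distances along each leg and taking the cheapest ordering (d2 → b1 → a1 → a3) gives a lower bound of 3 + 1 + 2 = 6 moves.
A route of 6 moves achieves this: d2 → d1 → c1 → b1 → a1 → a2 → a3.
Since 6 matches the lower bound, it is optimal.

6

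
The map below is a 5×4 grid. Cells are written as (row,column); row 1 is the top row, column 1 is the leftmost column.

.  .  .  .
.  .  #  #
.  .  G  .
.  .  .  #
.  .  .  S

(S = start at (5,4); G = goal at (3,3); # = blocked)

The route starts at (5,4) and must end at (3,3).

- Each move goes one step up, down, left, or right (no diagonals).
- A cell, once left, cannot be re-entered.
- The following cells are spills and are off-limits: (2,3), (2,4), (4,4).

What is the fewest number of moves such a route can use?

The Manhattan distance from (5,4) to (3,3) is |5−3| + |4−3| = 3, so at least 3 moves are needed.
A route of 3 moves achieves this: (5,4) → (5,3) → (4,3) → (3,3).
Since 3 matches the lower bound, it is optimal.

3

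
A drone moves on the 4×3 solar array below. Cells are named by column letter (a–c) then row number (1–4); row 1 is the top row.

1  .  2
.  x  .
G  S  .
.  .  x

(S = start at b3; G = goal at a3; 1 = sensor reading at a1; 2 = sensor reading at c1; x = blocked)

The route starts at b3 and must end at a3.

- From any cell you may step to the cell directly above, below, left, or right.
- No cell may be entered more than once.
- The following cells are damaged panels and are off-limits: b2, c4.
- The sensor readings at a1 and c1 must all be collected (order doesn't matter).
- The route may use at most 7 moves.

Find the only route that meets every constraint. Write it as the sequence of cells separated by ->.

The 7-move cap with required stops at a1, c1 leaves no slack for detours.
Route from b3: right to c3, 2× up (reaching c1), 2× left (reaching a1), 2× down (reaching a3) — 7 moves in all.
Check: all required cells visited; 7 ≤ 7 moves.

b3 -> c3 -> c2 -> c1 -> b1 -> a1 -> a2 -> a3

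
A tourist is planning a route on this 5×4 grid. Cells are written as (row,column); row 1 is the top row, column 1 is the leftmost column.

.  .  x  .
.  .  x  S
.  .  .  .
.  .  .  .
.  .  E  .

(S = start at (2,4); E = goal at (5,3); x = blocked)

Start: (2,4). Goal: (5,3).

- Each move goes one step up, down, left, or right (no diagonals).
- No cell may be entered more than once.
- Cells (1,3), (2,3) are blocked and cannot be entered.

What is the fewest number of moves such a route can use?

The Manhattan distance from (2,4) to (5,3) is |2−5| + |4−3| = 4, so at least 4 moves are needed.
A route of 4 moves achieves this: (2,4) → (3,4) → (4,4) → (5,4) → (5,3).
Since 4 matches the lower bound, it is optimal.

4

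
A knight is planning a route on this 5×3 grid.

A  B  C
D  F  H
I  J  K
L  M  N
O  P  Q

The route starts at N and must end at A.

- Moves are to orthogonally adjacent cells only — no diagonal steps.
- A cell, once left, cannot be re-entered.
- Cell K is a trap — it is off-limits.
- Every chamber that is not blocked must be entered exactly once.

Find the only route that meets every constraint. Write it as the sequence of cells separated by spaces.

N Q P O L M J I D F H C B A

Need to visit all 14 open cells exactly once, starting at N and ending at A.
Cell Q has only two open neighbours (N and P), so the path must pass straight through it: one of those is the cell it's entered from and the other is where it exits.
Route from N: down to Q, 2× left (reaching O), up to L, right to M, up to J, left to I, up to D, 2× right (reaching H), up to C, 2× left (reaching A) — 13 moves in all.
Check: all 14 open cells covered.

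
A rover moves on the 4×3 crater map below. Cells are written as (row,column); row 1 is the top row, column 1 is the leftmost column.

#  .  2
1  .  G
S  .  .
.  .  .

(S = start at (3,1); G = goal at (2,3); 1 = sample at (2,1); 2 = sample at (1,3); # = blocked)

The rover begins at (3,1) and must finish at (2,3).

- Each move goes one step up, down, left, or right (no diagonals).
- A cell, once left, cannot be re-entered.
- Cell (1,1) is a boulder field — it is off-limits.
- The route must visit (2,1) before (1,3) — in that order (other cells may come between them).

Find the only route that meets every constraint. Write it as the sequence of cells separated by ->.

The waypoints must appear in the order (2,1), (1,3), with no cell reused.
Route from (3,1): up to (2,1), right to (2,2), up to (1,2), right to (1,3), down to (2,3) — 5 moves in all.
Check: order respected (1 at step 1, 2 at step 4).

(3,1) -> (2,1) -> (2,2) -> (1,2) -> (1,3) -> (2,3)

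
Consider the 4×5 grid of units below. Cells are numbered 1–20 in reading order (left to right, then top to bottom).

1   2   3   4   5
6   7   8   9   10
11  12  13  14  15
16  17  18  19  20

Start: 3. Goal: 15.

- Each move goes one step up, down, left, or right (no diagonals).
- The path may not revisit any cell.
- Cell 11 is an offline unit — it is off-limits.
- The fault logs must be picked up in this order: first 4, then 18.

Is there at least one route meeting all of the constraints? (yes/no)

yes

One route that works: 3 → 4 → 9 → 14 → 13 → 18 → 19 → 20 → 15.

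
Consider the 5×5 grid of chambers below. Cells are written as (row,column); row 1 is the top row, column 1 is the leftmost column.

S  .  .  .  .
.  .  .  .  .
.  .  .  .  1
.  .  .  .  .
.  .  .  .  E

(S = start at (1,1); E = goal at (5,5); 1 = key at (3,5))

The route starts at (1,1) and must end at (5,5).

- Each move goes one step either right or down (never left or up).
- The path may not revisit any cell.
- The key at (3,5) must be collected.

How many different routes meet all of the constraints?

A right/down-only route from (1,1) to (5,5) makes exactly 4 down-moves and 4 right-moves in some order.
With no other constraints that would be C(8,4) = 70 routes.
Split at (3,5) and multiply the segment counts: (1,1)→(3,5): 15; (3,5)→(5,5): 1; product = 15.
That gives 15 routes.

15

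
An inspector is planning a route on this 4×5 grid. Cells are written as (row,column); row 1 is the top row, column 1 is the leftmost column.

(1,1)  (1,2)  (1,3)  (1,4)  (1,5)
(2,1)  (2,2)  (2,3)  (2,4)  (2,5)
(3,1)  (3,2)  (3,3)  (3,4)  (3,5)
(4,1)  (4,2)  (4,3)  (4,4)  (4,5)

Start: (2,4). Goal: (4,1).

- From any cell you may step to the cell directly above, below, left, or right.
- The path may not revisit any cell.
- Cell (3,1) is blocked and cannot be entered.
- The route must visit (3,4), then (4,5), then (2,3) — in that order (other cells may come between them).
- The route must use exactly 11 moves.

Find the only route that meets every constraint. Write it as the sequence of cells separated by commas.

The waypoints must appear in the order (3,4), (4,5), (2,3), with no cell reused.
Route from (2,4): down 1 to (3,4), right 1 to (3,5), down 1 to (4,5), left 2 to (4,3), up 2 to (2,3), left 1 to (2,2), down 2 to (4,2), left 1 to (4,1) — 11 moves in all.
Check: order respected ((3,4) at step 1, (4,5) at step 3, (2,3) at step 7); 11 moves as required.

(2,4), (3,4), (3,5), (4,5), (4,4), (4,3), (3,3), (2,3), (2,2), (3,2), (4,2), (4,1)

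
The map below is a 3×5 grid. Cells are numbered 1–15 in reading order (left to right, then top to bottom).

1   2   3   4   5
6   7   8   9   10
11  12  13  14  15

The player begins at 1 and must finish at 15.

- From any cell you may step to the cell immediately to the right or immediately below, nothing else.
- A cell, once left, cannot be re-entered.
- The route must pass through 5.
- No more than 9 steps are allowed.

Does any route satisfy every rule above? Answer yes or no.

One route that works: 1 → 2 → 3 → 4 → 5 → 10 → 15.

yes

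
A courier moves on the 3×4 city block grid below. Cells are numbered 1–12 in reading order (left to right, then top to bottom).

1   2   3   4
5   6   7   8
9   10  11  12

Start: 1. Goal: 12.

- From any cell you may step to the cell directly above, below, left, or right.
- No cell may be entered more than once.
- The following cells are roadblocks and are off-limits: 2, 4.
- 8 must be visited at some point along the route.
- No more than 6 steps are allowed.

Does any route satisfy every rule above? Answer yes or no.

One route that works: 1 → 5 → 6 → 7 → 8 → 12.

yes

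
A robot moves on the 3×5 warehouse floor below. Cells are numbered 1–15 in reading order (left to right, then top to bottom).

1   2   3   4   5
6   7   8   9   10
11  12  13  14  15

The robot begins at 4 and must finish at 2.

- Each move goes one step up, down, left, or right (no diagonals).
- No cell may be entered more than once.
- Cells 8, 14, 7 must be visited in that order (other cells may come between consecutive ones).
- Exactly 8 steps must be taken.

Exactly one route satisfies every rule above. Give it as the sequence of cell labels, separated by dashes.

4 - 3 - 8 - 9 - 14 - 13 - 12 - 7 - 2

The waypoints must appear in the order 8, 14, 7, with no cell reused.
Route from 4: left 1 to 3, down 1 to 8, right 1 to 9, down 1 to 14, left 2 to 12, up 2 to 2 — 8 moves in all.
Check: order respected (8 at step 2, 14 at step 4, 7 at step 7); 8 moves as required.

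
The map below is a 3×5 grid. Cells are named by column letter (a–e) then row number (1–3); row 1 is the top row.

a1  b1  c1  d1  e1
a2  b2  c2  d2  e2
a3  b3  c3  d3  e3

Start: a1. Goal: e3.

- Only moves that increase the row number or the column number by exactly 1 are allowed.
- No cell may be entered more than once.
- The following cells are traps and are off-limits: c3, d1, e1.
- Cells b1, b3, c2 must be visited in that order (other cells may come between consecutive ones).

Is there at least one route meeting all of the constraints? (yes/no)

c2 lies above b3, so going from b3 to c2 would need an upward move — but moves only go right/down, so b3 cannot be visited before c2.

no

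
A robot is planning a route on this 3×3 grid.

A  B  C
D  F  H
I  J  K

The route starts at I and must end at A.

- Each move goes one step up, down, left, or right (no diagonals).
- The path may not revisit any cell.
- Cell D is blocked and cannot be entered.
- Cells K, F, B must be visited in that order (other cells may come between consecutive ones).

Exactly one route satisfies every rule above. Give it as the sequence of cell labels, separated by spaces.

The waypoints must appear in the order K, F, B, with no cell reused.
Route from I: right 2 to K, up 1 to H, left 1 to F, up 1 to B, left 1 to A — 6 moves in all.
Check: order respected (K at step 2, F at step 4, B at step 5).

I J K H F B A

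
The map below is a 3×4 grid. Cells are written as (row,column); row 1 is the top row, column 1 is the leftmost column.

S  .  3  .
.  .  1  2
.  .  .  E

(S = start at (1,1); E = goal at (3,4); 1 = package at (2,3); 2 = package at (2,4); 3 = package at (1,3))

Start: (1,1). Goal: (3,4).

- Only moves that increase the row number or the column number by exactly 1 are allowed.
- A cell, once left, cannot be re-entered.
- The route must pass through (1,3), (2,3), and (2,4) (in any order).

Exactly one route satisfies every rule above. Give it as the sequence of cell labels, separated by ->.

Moves only go right or down, so the column and row indices never decrease.
Route from (1,1): 2× right (reaching (1,3)), down to (2,3), right to (2,4), down to (3,4) — 5 moves in all.
Check: all required cells visited.

(1,1) -> (1,2) -> (1,3) -> (2,3) -> (2,4) -> (3,4)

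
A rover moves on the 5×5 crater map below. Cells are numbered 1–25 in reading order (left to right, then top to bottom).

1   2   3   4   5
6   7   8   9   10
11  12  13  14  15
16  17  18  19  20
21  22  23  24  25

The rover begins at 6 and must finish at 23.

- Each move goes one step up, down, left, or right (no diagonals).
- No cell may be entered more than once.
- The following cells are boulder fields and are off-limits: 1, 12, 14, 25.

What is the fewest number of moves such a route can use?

5

The Manhattan distance from 6 to 23 is |2−5| + |1−3| = 5, so at least 5 moves are needed.
A route of 5 moves achieves this: 6 → 11 → 16 → 21 → 22 → 23.
Since 5 matches the lower bound, it is optimal.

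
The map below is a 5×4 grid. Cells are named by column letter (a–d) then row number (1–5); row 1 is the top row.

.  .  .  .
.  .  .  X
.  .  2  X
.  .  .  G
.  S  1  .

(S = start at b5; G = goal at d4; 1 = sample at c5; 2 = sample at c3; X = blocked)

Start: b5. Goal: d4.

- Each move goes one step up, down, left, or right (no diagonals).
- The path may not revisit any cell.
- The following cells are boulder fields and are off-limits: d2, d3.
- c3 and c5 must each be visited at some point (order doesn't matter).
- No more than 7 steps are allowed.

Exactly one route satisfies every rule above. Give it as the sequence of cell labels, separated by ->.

Any route must reach c3 and c5 and still end at d4 within 7 moves, so the order of the required stops is forced.
Route from b5: 2× up (reaching b3), right to c3, 2× down (reaching c5), right to d5, up to d4 — 7 moves in all.
Check: all required cells visited; 7 ≤ 7 moves.

b5 -> b4 -> b3 -> c3 -> c4 -> c5 -> d5 -> d4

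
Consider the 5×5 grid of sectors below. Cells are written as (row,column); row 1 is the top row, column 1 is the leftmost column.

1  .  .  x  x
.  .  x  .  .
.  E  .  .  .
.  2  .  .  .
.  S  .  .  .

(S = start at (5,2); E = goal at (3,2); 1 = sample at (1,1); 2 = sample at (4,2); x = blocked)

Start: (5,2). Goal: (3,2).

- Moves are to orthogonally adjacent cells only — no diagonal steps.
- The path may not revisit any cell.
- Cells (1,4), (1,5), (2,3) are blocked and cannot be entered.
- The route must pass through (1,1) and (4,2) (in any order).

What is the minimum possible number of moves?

Any route passes through (1,1) and (4,2) in some order between (5,2) and (3,2). Summing Manhattan distances along each leg and taking the cheapest ordering ((5,2) → (4,2) → (1,1) → (3,2)) gives a lower bound of 1 + 4 + 3 = 8 moves.
A route of 8 moves achieves this: (5,2) → (4,2) → (4,1) → (3,1) → (2,1) → (1,1) → (1,2) → (2,2) → (3,2).
Since 8 matches the lower bound, it is optimal.

8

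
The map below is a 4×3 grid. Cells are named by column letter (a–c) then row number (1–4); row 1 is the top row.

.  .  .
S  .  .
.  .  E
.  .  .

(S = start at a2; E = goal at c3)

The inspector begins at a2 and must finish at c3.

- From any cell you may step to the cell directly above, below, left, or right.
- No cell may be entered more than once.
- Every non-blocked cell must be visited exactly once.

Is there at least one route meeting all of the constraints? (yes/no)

yes

One route that works: a2 → a1 → b1 → c1 → c2 → b2 → b3 → a3 → a4 → b4 → c4 → c3.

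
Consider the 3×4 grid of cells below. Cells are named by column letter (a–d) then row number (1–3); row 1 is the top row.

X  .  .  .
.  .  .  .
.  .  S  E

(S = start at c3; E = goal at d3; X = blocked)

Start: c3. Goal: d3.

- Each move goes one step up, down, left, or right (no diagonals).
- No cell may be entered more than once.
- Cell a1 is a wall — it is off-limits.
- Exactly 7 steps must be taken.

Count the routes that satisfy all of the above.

5

Need simple routes of exactly 7 moves from c3 to d3 (Manhattan distance 1, so 3 moves are spent on a detour and 3 undoing it).
Enumerating: c3 c2 b2 b1 c1 d1 d2 d3 | c3 b3 b2 b1 c1 c2 d2 d3 | c3 b3 b2 b1 c1 d1 d2 d3 | c3 b3 b2 c2 c1 d1 d2 d3 | c3 b3 a3 a2 b2 c2 d2 d3.
That gives 5 routes.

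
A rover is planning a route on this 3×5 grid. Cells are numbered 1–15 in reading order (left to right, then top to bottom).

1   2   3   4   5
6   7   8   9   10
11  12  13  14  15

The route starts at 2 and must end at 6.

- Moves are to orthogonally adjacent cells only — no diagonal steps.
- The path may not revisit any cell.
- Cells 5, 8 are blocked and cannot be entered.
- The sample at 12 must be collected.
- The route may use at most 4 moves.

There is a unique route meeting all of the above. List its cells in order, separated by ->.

2 -> 7 -> 12 -> 11 -> 6

The budget equals the shortest possible length, so every move has to be on a shortest route through the required cells.
Route from 2: down 2 to 12, left 1 to 11, up 1 to 6 — 4 moves in all.
Check: all required cells visited; 4 ≤ 4 moves.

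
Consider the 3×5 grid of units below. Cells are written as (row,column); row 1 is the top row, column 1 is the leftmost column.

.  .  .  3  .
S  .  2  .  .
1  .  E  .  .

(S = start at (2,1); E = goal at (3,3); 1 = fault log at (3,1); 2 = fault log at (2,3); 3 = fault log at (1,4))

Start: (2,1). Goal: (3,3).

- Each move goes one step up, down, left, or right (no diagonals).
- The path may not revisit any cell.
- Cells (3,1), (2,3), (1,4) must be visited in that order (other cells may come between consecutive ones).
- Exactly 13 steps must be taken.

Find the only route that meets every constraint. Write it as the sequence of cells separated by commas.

(2,1), (3,1), (3,2), (2,2), (1,2), (1,3), (2,3), (2,4), (1,4), (1,5), (2,5), (3,5), (3,4), (3,3)

The waypoints must appear in the order (3,1), (2,3), (1,4), with no cell reused.
Route from (2,1): down 1 to (3,1), right 1 to (3,2), up 2 to (1,2), right 1 to (1,3), down 1 to (2,3), right 1 to (2,4), up 1 to (1,4), right 1 to (1,5), down 2 to (3,5), left 2 to (3,3) — 13 moves in all.
Check: order respected (1 at step 1, 2 at step 6, 3 at step 8); 13 moves as required.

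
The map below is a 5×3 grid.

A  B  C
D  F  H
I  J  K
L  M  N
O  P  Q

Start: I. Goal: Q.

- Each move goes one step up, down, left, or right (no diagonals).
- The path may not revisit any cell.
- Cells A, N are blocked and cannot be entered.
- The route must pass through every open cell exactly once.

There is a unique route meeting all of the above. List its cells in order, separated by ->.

Need to visit all 13 open cells exactly once, starting at I and ending at Q.
Route from I: up 1 to D, right 1 to F, up 1 to B, right 1 to C, down 2 to K, left 1 to J, down 1 to M, left 1 to L, down 1 to O, right 2 to Q — 12 moves in all.
Check: all 13 open cells covered.

I -> D -> F -> B -> C -> H -> K -> J -> M -> L -> O -> P -> Q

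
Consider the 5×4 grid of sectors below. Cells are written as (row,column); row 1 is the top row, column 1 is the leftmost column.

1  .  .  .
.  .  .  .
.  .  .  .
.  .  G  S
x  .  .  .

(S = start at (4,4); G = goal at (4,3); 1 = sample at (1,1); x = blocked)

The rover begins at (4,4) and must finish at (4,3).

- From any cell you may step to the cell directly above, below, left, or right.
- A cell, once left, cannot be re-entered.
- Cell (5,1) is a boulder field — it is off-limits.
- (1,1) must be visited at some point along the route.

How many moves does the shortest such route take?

Any route passes through (1,1) somewhere between (4,4) and (4,3). Summing Manhattan distances along the two legs ((4,4) → (1,1) → (4,3)) gives a lower bound of 6 + 5 = 11 moves.
A route of 11 moves achieves this: (4,4) → (3,4) → (2,4) → (1,4) → (1,3) → (1,2) → (1,1) → (2,1) → (3,1) → (4,1) → (4,2) → (4,3).
Since 11 matches the lower bound, it is optimal.

11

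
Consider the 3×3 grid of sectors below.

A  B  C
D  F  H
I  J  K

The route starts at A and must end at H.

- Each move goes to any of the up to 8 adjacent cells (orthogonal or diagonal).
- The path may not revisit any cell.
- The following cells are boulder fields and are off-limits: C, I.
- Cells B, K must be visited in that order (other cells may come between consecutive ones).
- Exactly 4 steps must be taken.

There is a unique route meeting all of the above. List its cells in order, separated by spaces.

The waypoints must appear in the order B, K, with no cell reused.
Route from A: right 1 to B, down 1 to F, down-right 1 to K, up 1 to H — 4 moves in all.
Check: order respected (B at step 1, K at step 3); 4 moves as required.

A B F K H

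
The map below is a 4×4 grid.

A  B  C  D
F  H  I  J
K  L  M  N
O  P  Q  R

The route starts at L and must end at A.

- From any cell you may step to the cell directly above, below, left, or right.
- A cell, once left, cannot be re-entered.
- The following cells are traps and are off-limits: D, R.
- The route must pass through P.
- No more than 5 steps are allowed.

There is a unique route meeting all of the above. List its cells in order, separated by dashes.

The budget equals the shortest possible length, so every move has to be on a shortest route through the required cells.
Route from L: down 1 to P, left 1 to O, up 3 to A — 5 moves in all.
Check: all required cells visited; 5 ≤ 5 moves.

L - P - O - K - F - A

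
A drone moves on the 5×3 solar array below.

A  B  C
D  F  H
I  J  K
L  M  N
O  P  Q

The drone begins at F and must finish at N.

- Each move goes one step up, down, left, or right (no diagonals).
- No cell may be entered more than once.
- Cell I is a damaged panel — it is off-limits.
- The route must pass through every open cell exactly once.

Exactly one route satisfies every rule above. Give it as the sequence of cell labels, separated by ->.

F -> D -> A -> B -> C -> H -> K -> J -> M -> L -> O -> P -> Q -> N

Need to visit all 14 open cells exactly once, starting at F and ending at N.
Cell D has only two open neighbours (A and F), so the path must pass straight through it: one of those is the cell it's entered from and the other is where it exits.
Route from F: left to D, up to A, 2× right (reaching C), 2× down (reaching K), left to J, down to M, left to L, down to O, 2× right (reaching Q), up to N — 13 moves in all.
Check: all 14 open cells covered.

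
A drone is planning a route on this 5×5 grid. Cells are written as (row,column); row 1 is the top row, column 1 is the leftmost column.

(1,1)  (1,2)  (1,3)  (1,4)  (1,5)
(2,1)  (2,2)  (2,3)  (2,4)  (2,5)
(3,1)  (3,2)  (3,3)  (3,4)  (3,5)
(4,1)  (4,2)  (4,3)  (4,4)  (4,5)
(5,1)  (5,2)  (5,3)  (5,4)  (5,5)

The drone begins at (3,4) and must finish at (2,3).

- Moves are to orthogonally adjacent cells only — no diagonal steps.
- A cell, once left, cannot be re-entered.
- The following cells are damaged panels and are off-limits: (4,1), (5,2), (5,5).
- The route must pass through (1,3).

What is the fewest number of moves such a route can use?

Any route passes through (1,3) somewhere between (3,4) and (2,3). Summing Manhattan distances along the two legs ((3,4) → (1,3) → (2,3)) gives a lower bound of 3 + 1 = 4 moves.
A route of 4 moves achieves this: (3,4) → (2,4) → (1,4) → (1,3) → (2,3).
Since 4 matches the lower bound, it is optimal.

4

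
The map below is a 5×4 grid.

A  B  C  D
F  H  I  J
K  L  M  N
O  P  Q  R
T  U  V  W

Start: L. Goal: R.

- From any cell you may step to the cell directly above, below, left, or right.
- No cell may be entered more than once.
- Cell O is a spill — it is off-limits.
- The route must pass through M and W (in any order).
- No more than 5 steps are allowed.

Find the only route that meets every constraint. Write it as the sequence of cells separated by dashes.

The budget equals the shortest possible length, so every move has to be on a shortest route through the required cells.
Route from L: right to M, 2× down (reaching V), right to W, up to R — 5 moves in all.
Check: all required cells visited; 5 ≤ 5 moves.

L - M - Q - V - W - R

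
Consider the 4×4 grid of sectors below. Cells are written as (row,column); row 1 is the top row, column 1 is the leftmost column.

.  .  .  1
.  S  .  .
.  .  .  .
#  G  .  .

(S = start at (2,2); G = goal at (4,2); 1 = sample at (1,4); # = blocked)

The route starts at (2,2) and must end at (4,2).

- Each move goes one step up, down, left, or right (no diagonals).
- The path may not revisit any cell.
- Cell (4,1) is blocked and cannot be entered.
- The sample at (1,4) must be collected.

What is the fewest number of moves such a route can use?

Any route passes through (1,4) somewhere between (2,2) and (4,2). Summing Manhattan distances along the two legs ((2,2) → (1,4) → (4,2)) gives a lower bound of 3 + 5 = 8 moves.
A route of 8 moves achieves this: (2,2) → (1,2) → (1,3) → (1,4) → (2,4) → (3,4) → (4,4) → (4,3) → (4,2).
Since 8 matches the lower bound, it is optimal.

8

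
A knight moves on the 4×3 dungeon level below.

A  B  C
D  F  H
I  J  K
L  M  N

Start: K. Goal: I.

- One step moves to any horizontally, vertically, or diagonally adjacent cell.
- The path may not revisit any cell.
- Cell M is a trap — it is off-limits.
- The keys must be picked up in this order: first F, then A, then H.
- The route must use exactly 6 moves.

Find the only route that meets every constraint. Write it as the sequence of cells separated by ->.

The waypoints must appear in the order F, A, H, with no cell reused.
Route from K: up-left 2 to A, right 1 to B, down-right 1 to H, down-left 1 to J, left 1 to I — 6 moves in all.
Check: order respected (F at step 1, A at step 2, H at step 4); 6 moves as required.

K -> F -> A -> B -> H -> J -> I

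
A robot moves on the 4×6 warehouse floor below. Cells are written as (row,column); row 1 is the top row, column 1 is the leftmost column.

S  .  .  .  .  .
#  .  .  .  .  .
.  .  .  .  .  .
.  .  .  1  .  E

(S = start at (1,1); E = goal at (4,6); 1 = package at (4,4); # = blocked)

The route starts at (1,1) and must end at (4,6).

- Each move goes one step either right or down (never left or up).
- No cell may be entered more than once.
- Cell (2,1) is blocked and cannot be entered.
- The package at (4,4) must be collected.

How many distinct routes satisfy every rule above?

10

A right/down-only route from (1,1) to (4,6) makes exactly 3 down-moves and 5 right-moves in some order.
With no other constraints that would be C(8,3) = 56 routes.
Split at (4,4) and multiply the segment counts (each segment already excludes blocked cells): (1,1)→(4,4): 10; (4,4)→(4,6): 1; product = 10.
That gives 10 routes.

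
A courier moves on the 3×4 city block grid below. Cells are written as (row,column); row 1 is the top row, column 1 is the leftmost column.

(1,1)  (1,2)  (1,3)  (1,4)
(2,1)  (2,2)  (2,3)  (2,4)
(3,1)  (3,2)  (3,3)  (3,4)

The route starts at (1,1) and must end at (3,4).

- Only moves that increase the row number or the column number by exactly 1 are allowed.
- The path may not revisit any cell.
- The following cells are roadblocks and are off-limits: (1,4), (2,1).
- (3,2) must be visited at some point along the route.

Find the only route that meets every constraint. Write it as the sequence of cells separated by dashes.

(1,1) - (1,2) - (2,2) - (3,2) - (3,3) - (3,4)

Moves only go right or down, so the column and row indices never decrease.
Route from (1,1): right to (1,2), 2× down (reaching (3,2)), 2× right (reaching (3,4)) — 5 moves in all.
Check: all required cells visited.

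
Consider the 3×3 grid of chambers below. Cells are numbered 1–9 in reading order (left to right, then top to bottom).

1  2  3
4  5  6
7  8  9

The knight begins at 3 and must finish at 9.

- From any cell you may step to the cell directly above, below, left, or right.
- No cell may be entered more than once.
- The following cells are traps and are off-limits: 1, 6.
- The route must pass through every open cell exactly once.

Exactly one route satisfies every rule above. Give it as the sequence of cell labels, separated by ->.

3 -> 2 -> 5 -> 4 -> 7 -> 8 -> 9

Need to visit all 7 open cells exactly once, starting at 3 and ending at 9.
Route from 3: left 1 to 2, down 1 to 5, left 1 to 4, down 1 to 7, right 2 to 9 — 6 moves in all.
Check: all 7 open cells covered.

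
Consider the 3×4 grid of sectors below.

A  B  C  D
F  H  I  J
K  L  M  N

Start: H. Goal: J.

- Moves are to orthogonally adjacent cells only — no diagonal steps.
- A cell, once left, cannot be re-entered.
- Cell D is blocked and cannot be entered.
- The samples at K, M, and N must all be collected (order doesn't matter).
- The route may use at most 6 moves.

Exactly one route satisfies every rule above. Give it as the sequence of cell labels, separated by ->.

The 6-move cap with required stops at K, M, N leaves no slack for detours.
Route from H: left 1 to F, down 1 to K, right 3 to N, up 1 to J — 6 moves in all.
Check: all required cells visited; 6 ≤ 6 moves.

H -> F -> K -> L -> M -> N -> J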